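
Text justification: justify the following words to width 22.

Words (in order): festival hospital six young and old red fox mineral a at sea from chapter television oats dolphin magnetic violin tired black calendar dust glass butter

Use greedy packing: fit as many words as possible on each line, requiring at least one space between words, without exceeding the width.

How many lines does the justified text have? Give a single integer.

Line 1: ['festival', 'hospital', 'six'] (min_width=21, slack=1)
Line 2: ['young', 'and', 'old', 'red', 'fox'] (min_width=21, slack=1)
Line 3: ['mineral', 'a', 'at', 'sea', 'from'] (min_width=21, slack=1)
Line 4: ['chapter', 'television'] (min_width=18, slack=4)
Line 5: ['oats', 'dolphin', 'magnetic'] (min_width=21, slack=1)
Line 6: ['violin', 'tired', 'black'] (min_width=18, slack=4)
Line 7: ['calendar', 'dust', 'glass'] (min_width=19, slack=3)
Line 8: ['butter'] (min_width=6, slack=16)
Total lines: 8

Answer: 8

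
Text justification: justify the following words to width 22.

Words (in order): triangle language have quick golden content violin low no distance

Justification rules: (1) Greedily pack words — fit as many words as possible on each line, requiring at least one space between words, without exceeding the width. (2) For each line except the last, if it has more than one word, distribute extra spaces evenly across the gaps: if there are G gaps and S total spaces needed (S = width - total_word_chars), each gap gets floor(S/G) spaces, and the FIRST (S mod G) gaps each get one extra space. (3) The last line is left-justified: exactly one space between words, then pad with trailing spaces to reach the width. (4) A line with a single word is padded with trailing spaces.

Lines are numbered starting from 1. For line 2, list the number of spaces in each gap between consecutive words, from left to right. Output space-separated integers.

Answer: 2 2

Derivation:
Line 1: ['triangle', 'language', 'have'] (min_width=22, slack=0)
Line 2: ['quick', 'golden', 'content'] (min_width=20, slack=2)
Line 3: ['violin', 'low', 'no', 'distance'] (min_width=22, slack=0)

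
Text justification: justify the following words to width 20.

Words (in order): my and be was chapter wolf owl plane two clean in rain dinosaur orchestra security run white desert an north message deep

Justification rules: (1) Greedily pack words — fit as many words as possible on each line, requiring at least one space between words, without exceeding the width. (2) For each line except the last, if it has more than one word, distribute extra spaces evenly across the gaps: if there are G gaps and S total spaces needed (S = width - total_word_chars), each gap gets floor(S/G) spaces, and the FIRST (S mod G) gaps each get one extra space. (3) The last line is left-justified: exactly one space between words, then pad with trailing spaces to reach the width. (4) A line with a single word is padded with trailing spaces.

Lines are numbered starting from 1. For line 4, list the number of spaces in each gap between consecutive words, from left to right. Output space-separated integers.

Answer: 8

Derivation:
Line 1: ['my', 'and', 'be', 'was'] (min_width=13, slack=7)
Line 2: ['chapter', 'wolf', 'owl'] (min_width=16, slack=4)
Line 3: ['plane', 'two', 'clean', 'in'] (min_width=18, slack=2)
Line 4: ['rain', 'dinosaur'] (min_width=13, slack=7)
Line 5: ['orchestra', 'security'] (min_width=18, slack=2)
Line 6: ['run', 'white', 'desert', 'an'] (min_width=19, slack=1)
Line 7: ['north', 'message', 'deep'] (min_width=18, slack=2)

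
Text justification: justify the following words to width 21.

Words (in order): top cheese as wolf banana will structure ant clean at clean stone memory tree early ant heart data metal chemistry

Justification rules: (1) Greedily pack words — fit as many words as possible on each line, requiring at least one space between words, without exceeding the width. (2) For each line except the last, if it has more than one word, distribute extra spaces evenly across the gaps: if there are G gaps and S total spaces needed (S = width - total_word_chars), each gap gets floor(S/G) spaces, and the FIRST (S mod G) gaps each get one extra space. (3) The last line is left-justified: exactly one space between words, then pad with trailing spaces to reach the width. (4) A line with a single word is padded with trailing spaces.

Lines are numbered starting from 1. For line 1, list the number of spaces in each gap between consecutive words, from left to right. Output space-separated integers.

Line 1: ['top', 'cheese', 'as', 'wolf'] (min_width=18, slack=3)
Line 2: ['banana', 'will', 'structure'] (min_width=21, slack=0)
Line 3: ['ant', 'clean', 'at', 'clean'] (min_width=18, slack=3)
Line 4: ['stone', 'memory', 'tree'] (min_width=17, slack=4)
Line 5: ['early', 'ant', 'heart', 'data'] (min_width=20, slack=1)
Line 6: ['metal', 'chemistry'] (min_width=15, slack=6)

Answer: 2 2 2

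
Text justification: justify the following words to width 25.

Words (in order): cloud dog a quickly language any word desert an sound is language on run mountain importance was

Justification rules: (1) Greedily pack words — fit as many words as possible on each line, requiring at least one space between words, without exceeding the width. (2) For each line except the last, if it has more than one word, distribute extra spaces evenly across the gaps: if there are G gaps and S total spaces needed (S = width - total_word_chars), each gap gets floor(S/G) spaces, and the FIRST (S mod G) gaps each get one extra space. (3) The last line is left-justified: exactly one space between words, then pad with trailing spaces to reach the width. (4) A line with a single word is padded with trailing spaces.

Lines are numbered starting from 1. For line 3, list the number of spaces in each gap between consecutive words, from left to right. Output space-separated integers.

Line 1: ['cloud', 'dog', 'a', 'quickly'] (min_width=19, slack=6)
Line 2: ['language', 'any', 'word', 'desert'] (min_width=24, slack=1)
Line 3: ['an', 'sound', 'is', 'language', 'on'] (min_width=23, slack=2)
Line 4: ['run', 'mountain', 'importance'] (min_width=23, slack=2)
Line 5: ['was'] (min_width=3, slack=22)

Answer: 2 2 1 1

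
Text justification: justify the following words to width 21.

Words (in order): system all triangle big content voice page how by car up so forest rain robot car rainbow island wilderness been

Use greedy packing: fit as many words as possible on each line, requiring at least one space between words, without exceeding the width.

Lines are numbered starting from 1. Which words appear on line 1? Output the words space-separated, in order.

Line 1: ['system', 'all', 'triangle'] (min_width=19, slack=2)
Line 2: ['big', 'content', 'voice'] (min_width=17, slack=4)
Line 3: ['page', 'how', 'by', 'car', 'up', 'so'] (min_width=21, slack=0)
Line 4: ['forest', 'rain', 'robot', 'car'] (min_width=21, slack=0)
Line 5: ['rainbow', 'island'] (min_width=14, slack=7)
Line 6: ['wilderness', 'been'] (min_width=15, slack=6)

Answer: system all triangle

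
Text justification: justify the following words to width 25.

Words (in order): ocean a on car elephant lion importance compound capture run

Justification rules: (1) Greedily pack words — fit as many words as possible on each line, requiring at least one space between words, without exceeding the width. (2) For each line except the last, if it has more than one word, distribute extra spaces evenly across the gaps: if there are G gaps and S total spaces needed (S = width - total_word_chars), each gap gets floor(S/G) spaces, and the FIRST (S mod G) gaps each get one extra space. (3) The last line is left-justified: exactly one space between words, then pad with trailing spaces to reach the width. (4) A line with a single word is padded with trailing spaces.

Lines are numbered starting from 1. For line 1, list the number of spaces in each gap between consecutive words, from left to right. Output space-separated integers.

Answer: 2 2 1 1

Derivation:
Line 1: ['ocean', 'a', 'on', 'car', 'elephant'] (min_width=23, slack=2)
Line 2: ['lion', 'importance', 'compound'] (min_width=24, slack=1)
Line 3: ['capture', 'run'] (min_width=11, slack=14)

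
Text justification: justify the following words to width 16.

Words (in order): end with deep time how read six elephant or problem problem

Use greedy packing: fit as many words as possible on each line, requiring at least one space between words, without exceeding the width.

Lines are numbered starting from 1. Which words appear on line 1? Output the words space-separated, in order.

Answer: end with deep

Derivation:
Line 1: ['end', 'with', 'deep'] (min_width=13, slack=3)
Line 2: ['time', 'how', 'read'] (min_width=13, slack=3)
Line 3: ['six', 'elephant', 'or'] (min_width=15, slack=1)
Line 4: ['problem', 'problem'] (min_width=15, slack=1)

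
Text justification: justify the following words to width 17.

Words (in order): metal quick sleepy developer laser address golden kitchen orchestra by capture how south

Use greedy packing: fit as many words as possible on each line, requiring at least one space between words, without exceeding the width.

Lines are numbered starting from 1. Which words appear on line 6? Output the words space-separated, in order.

Line 1: ['metal', 'quick'] (min_width=11, slack=6)
Line 2: ['sleepy', 'developer'] (min_width=16, slack=1)
Line 3: ['laser', 'address'] (min_width=13, slack=4)
Line 4: ['golden', 'kitchen'] (min_width=14, slack=3)
Line 5: ['orchestra', 'by'] (min_width=12, slack=5)
Line 6: ['capture', 'how', 'south'] (min_width=17, slack=0)

Answer: capture how south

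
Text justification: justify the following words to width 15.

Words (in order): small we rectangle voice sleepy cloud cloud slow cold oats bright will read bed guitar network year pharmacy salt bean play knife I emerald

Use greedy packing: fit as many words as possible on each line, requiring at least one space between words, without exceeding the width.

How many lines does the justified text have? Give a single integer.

Line 1: ['small', 'we'] (min_width=8, slack=7)
Line 2: ['rectangle', 'voice'] (min_width=15, slack=0)
Line 3: ['sleepy', 'cloud'] (min_width=12, slack=3)
Line 4: ['cloud', 'slow', 'cold'] (min_width=15, slack=0)
Line 5: ['oats', 'bright'] (min_width=11, slack=4)
Line 6: ['will', 'read', 'bed'] (min_width=13, slack=2)
Line 7: ['guitar', 'network'] (min_width=14, slack=1)
Line 8: ['year', 'pharmacy'] (min_width=13, slack=2)
Line 9: ['salt', 'bean', 'play'] (min_width=14, slack=1)
Line 10: ['knife', 'I', 'emerald'] (min_width=15, slack=0)
Total lines: 10

Answer: 10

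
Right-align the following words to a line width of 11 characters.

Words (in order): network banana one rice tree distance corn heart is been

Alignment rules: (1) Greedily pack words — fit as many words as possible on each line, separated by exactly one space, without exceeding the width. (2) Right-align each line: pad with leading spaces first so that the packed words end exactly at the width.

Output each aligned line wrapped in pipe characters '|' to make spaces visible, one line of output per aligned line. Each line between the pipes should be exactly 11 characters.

Line 1: ['network'] (min_width=7, slack=4)
Line 2: ['banana', 'one'] (min_width=10, slack=1)
Line 3: ['rice', 'tree'] (min_width=9, slack=2)
Line 4: ['distance'] (min_width=8, slack=3)
Line 5: ['corn', 'heart'] (min_width=10, slack=1)
Line 6: ['is', 'been'] (min_width=7, slack=4)

Answer: |    network|
| banana one|
|  rice tree|
|   distance|
| corn heart|
|    is been|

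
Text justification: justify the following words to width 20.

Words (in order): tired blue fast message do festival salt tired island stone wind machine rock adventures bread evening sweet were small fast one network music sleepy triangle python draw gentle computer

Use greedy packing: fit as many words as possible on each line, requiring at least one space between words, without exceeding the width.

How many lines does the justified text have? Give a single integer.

Line 1: ['tired', 'blue', 'fast'] (min_width=15, slack=5)
Line 2: ['message', 'do', 'festival'] (min_width=19, slack=1)
Line 3: ['salt', 'tired', 'island'] (min_width=17, slack=3)
Line 4: ['stone', 'wind', 'machine'] (min_width=18, slack=2)
Line 5: ['rock', 'adventures'] (min_width=15, slack=5)
Line 6: ['bread', 'evening', 'sweet'] (min_width=19, slack=1)
Line 7: ['were', 'small', 'fast', 'one'] (min_width=19, slack=1)
Line 8: ['network', 'music', 'sleepy'] (min_width=20, slack=0)
Line 9: ['triangle', 'python', 'draw'] (min_width=20, slack=0)
Line 10: ['gentle', 'computer'] (min_width=15, slack=5)
Total lines: 10

Answer: 10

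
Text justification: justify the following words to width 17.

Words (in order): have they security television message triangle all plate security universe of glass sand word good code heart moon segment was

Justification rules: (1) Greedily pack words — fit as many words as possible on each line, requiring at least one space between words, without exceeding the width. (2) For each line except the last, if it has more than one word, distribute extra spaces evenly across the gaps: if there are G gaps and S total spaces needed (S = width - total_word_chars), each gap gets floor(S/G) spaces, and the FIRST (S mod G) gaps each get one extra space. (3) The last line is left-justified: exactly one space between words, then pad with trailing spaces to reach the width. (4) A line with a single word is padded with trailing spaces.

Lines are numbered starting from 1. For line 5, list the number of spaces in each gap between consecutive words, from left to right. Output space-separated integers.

Answer: 9

Derivation:
Line 1: ['have', 'they'] (min_width=9, slack=8)
Line 2: ['security'] (min_width=8, slack=9)
Line 3: ['television'] (min_width=10, slack=7)
Line 4: ['message', 'triangle'] (min_width=16, slack=1)
Line 5: ['all', 'plate'] (min_width=9, slack=8)
Line 6: ['security', 'universe'] (min_width=17, slack=0)
Line 7: ['of', 'glass', 'sand'] (min_width=13, slack=4)
Line 8: ['word', 'good', 'code'] (min_width=14, slack=3)
Line 9: ['heart', 'moon'] (min_width=10, slack=7)
Line 10: ['segment', 'was'] (min_width=11, slack=6)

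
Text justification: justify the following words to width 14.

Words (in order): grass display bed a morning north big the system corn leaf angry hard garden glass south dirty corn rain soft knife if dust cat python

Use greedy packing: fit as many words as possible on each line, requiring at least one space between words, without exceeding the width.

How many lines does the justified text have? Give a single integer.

Answer: 11

Derivation:
Line 1: ['grass', 'display'] (min_width=13, slack=1)
Line 2: ['bed', 'a', 'morning'] (min_width=13, slack=1)
Line 3: ['north', 'big', 'the'] (min_width=13, slack=1)
Line 4: ['system', 'corn'] (min_width=11, slack=3)
Line 5: ['leaf', 'angry'] (min_width=10, slack=4)
Line 6: ['hard', 'garden'] (min_width=11, slack=3)
Line 7: ['glass', 'south'] (min_width=11, slack=3)
Line 8: ['dirty', 'corn'] (min_width=10, slack=4)
Line 9: ['rain', 'soft'] (min_width=9, slack=5)
Line 10: ['knife', 'if', 'dust'] (min_width=13, slack=1)
Line 11: ['cat', 'python'] (min_width=10, slack=4)
Total lines: 11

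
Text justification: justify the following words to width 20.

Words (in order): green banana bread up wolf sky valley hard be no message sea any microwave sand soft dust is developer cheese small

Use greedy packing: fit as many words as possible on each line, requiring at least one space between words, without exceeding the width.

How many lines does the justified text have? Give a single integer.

Answer: 7

Derivation:
Line 1: ['green', 'banana', 'bread'] (min_width=18, slack=2)
Line 2: ['up', 'wolf', 'sky', 'valley'] (min_width=18, slack=2)
Line 3: ['hard', 'be', 'no', 'message'] (min_width=18, slack=2)
Line 4: ['sea', 'any', 'microwave'] (min_width=17, slack=3)
Line 5: ['sand', 'soft', 'dust', 'is'] (min_width=17, slack=3)
Line 6: ['developer', 'cheese'] (min_width=16, slack=4)
Line 7: ['small'] (min_width=5, slack=15)
Total lines: 7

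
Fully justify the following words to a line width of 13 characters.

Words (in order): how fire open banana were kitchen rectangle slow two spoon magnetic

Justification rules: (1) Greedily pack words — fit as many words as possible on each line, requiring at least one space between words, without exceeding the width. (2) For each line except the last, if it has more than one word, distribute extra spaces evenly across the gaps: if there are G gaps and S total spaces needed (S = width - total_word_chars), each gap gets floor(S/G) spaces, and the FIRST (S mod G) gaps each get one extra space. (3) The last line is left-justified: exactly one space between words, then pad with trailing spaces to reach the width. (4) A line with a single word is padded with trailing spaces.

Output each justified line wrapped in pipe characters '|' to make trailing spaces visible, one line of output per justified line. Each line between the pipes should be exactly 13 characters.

Answer: |how fire open|
|banana   were|
|kitchen      |
|rectangle    |
|slow      two|
|spoon        |
|magnetic     |

Derivation:
Line 1: ['how', 'fire', 'open'] (min_width=13, slack=0)
Line 2: ['banana', 'were'] (min_width=11, slack=2)
Line 3: ['kitchen'] (min_width=7, slack=6)
Line 4: ['rectangle'] (min_width=9, slack=4)
Line 5: ['slow', 'two'] (min_width=8, slack=5)
Line 6: ['spoon'] (min_width=5, slack=8)
Line 7: ['magnetic'] (min_width=8, slack=5)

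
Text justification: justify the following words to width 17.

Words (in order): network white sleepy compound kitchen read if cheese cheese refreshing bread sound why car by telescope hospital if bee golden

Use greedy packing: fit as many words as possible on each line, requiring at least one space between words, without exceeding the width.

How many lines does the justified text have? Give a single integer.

Answer: 9

Derivation:
Line 1: ['network', 'white'] (min_width=13, slack=4)
Line 2: ['sleepy', 'compound'] (min_width=15, slack=2)
Line 3: ['kitchen', 'read', 'if'] (min_width=15, slack=2)
Line 4: ['cheese', 'cheese'] (min_width=13, slack=4)
Line 5: ['refreshing', 'bread'] (min_width=16, slack=1)
Line 6: ['sound', 'why', 'car', 'by'] (min_width=16, slack=1)
Line 7: ['telescope'] (min_width=9, slack=8)
Line 8: ['hospital', 'if', 'bee'] (min_width=15, slack=2)
Line 9: ['golden'] (min_width=6, slack=11)
Total lines: 9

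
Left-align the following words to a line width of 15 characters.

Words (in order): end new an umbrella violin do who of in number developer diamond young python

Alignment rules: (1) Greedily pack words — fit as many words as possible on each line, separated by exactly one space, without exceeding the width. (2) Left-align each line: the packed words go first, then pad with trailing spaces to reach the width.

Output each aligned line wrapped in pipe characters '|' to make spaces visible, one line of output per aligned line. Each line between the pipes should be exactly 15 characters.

Line 1: ['end', 'new', 'an'] (min_width=10, slack=5)
Line 2: ['umbrella', 'violin'] (min_width=15, slack=0)
Line 3: ['do', 'who', 'of', 'in'] (min_width=12, slack=3)
Line 4: ['number'] (min_width=6, slack=9)
Line 5: ['developer'] (min_width=9, slack=6)
Line 6: ['diamond', 'young'] (min_width=13, slack=2)
Line 7: ['python'] (min_width=6, slack=9)

Answer: |end new an     |
|umbrella violin|
|do who of in   |
|number         |
|developer      |
|diamond young  |
|python         |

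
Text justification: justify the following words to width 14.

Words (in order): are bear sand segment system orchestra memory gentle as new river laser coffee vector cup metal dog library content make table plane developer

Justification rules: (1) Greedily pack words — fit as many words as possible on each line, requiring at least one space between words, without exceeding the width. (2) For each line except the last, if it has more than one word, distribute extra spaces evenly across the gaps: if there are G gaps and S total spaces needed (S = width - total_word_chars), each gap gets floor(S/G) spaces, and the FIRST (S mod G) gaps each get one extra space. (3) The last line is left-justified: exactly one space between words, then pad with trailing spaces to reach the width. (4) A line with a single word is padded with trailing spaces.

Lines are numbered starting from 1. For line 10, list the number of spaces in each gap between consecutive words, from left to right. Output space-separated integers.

Answer: 3

Derivation:
Line 1: ['are', 'bear', 'sand'] (min_width=13, slack=1)
Line 2: ['segment', 'system'] (min_width=14, slack=0)
Line 3: ['orchestra'] (min_width=9, slack=5)
Line 4: ['memory', 'gentle'] (min_width=13, slack=1)
Line 5: ['as', 'new', 'river'] (min_width=12, slack=2)
Line 6: ['laser', 'coffee'] (min_width=12, slack=2)
Line 7: ['vector', 'cup'] (min_width=10, slack=4)
Line 8: ['metal', 'dog'] (min_width=9, slack=5)
Line 9: ['library'] (min_width=7, slack=7)
Line 10: ['content', 'make'] (min_width=12, slack=2)
Line 11: ['table', 'plane'] (min_width=11, slack=3)
Line 12: ['developer'] (min_width=9, slack=5)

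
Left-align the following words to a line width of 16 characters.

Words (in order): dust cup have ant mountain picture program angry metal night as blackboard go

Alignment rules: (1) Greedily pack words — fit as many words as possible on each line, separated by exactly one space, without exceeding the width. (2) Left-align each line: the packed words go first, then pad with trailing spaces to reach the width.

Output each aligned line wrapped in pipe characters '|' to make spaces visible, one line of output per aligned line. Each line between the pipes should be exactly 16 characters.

Answer: |dust cup have   |
|ant mountain    |
|picture program |
|angry metal     |
|night as        |
|blackboard go   |

Derivation:
Line 1: ['dust', 'cup', 'have'] (min_width=13, slack=3)
Line 2: ['ant', 'mountain'] (min_width=12, slack=4)
Line 3: ['picture', 'program'] (min_width=15, slack=1)
Line 4: ['angry', 'metal'] (min_width=11, slack=5)
Line 5: ['night', 'as'] (min_width=8, slack=8)
Line 6: ['blackboard', 'go'] (min_width=13, slack=3)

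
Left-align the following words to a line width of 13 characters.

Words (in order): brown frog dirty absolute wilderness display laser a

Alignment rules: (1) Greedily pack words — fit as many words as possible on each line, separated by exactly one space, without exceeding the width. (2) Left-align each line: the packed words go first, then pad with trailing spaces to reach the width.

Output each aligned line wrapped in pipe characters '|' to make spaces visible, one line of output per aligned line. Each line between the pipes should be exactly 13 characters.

Answer: |brown frog   |
|dirty        |
|absolute     |
|wilderness   |
|display laser|
|a            |

Derivation:
Line 1: ['brown', 'frog'] (min_width=10, slack=3)
Line 2: ['dirty'] (min_width=5, slack=8)
Line 3: ['absolute'] (min_width=8, slack=5)
Line 4: ['wilderness'] (min_width=10, slack=3)
Line 5: ['display', 'laser'] (min_width=13, slack=0)
Line 6: ['a'] (min_width=1, slack=12)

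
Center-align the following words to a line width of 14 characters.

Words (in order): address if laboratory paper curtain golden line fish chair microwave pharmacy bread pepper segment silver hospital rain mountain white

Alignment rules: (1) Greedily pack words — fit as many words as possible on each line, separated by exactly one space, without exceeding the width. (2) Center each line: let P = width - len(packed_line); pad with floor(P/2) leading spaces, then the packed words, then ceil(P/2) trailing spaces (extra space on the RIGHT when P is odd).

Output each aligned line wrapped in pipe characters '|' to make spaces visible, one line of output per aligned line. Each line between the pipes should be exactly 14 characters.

Line 1: ['address', 'if'] (min_width=10, slack=4)
Line 2: ['laboratory'] (min_width=10, slack=4)
Line 3: ['paper', 'curtain'] (min_width=13, slack=1)
Line 4: ['golden', 'line'] (min_width=11, slack=3)
Line 5: ['fish', 'chair'] (min_width=10, slack=4)
Line 6: ['microwave'] (min_width=9, slack=5)
Line 7: ['pharmacy', 'bread'] (min_width=14, slack=0)
Line 8: ['pepper', 'segment'] (min_width=14, slack=0)
Line 9: ['silver'] (min_width=6, slack=8)
Line 10: ['hospital', 'rain'] (min_width=13, slack=1)
Line 11: ['mountain', 'white'] (min_width=14, slack=0)

Answer: |  address if  |
|  laboratory  |
|paper curtain |
| golden line  |
|  fish chair  |
|  microwave   |
|pharmacy bread|
|pepper segment|
|    silver    |
|hospital rain |
|mountain white|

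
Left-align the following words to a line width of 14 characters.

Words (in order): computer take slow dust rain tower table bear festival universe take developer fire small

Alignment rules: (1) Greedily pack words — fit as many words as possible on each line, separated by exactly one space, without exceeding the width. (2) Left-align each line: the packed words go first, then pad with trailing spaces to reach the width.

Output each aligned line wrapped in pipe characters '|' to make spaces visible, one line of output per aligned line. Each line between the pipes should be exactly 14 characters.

Answer: |computer take |
|slow dust rain|
|tower table   |
|bear festival |
|universe take |
|developer fire|
|small         |

Derivation:
Line 1: ['computer', 'take'] (min_width=13, slack=1)
Line 2: ['slow', 'dust', 'rain'] (min_width=14, slack=0)
Line 3: ['tower', 'table'] (min_width=11, slack=3)
Line 4: ['bear', 'festival'] (min_width=13, slack=1)
Line 5: ['universe', 'take'] (min_width=13, slack=1)
Line 6: ['developer', 'fire'] (min_width=14, slack=0)
Line 7: ['small'] (min_width=5, slack=9)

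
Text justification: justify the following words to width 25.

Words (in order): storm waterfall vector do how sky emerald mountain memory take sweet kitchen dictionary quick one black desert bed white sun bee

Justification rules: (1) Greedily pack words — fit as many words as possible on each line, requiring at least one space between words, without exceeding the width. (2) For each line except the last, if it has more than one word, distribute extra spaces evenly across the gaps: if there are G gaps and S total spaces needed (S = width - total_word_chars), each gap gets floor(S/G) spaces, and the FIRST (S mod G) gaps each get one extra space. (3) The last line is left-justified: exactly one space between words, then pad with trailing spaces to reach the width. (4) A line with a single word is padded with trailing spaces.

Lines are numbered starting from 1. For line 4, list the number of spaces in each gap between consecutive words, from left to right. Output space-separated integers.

Answer: 4 3

Derivation:
Line 1: ['storm', 'waterfall', 'vector', 'do'] (min_width=25, slack=0)
Line 2: ['how', 'sky', 'emerald', 'mountain'] (min_width=24, slack=1)
Line 3: ['memory', 'take', 'sweet', 'kitchen'] (min_width=25, slack=0)
Line 4: ['dictionary', 'quick', 'one'] (min_width=20, slack=5)
Line 5: ['black', 'desert', 'bed', 'white'] (min_width=22, slack=3)
Line 6: ['sun', 'bee'] (min_width=7, slack=18)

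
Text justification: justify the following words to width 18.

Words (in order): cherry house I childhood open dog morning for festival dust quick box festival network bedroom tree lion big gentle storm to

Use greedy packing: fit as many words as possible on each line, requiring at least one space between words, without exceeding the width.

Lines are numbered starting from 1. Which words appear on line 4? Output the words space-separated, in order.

Line 1: ['cherry', 'house', 'I'] (min_width=14, slack=4)
Line 2: ['childhood', 'open', 'dog'] (min_width=18, slack=0)
Line 3: ['morning', 'for'] (min_width=11, slack=7)
Line 4: ['festival', 'dust'] (min_width=13, slack=5)
Line 5: ['quick', 'box', 'festival'] (min_width=18, slack=0)
Line 6: ['network', 'bedroom'] (min_width=15, slack=3)
Line 7: ['tree', 'lion', 'big'] (min_width=13, slack=5)
Line 8: ['gentle', 'storm', 'to'] (min_width=15, slack=3)

Answer: festival dust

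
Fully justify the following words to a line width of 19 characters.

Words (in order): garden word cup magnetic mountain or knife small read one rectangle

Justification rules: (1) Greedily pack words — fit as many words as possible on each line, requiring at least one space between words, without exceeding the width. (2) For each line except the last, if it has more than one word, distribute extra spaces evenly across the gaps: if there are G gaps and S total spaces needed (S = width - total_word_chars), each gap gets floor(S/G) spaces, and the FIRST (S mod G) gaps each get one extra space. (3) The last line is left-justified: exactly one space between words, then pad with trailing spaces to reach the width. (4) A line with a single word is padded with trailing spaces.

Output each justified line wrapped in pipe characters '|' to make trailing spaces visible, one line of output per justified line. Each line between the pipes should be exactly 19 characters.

Line 1: ['garden', 'word', 'cup'] (min_width=15, slack=4)
Line 2: ['magnetic', 'mountain'] (min_width=17, slack=2)
Line 3: ['or', 'knife', 'small', 'read'] (min_width=19, slack=0)
Line 4: ['one', 'rectangle'] (min_width=13, slack=6)

Answer: |garden   word   cup|
|magnetic   mountain|
|or knife small read|
|one rectangle      |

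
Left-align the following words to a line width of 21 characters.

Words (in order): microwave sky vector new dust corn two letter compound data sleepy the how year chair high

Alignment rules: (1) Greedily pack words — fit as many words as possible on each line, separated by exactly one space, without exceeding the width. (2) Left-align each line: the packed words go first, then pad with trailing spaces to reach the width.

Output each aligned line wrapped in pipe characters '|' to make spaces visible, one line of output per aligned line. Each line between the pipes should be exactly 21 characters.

Answer: |microwave sky vector |
|new dust corn two    |
|letter compound data |
|sleepy the how year  |
|chair high           |

Derivation:
Line 1: ['microwave', 'sky', 'vector'] (min_width=20, slack=1)
Line 2: ['new', 'dust', 'corn', 'two'] (min_width=17, slack=4)
Line 3: ['letter', 'compound', 'data'] (min_width=20, slack=1)
Line 4: ['sleepy', 'the', 'how', 'year'] (min_width=19, slack=2)
Line 5: ['chair', 'high'] (min_width=10, slack=11)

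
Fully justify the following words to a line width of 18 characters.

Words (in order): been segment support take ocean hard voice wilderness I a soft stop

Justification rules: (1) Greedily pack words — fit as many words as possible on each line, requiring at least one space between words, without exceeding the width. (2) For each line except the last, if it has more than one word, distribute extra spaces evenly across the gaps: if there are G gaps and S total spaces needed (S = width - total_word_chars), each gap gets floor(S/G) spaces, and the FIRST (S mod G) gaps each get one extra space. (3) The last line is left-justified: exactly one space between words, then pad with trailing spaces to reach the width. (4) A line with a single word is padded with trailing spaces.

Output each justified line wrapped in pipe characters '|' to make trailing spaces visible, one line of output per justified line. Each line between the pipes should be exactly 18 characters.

Answer: |been       segment|
|support take ocean|
|hard         voice|
|wilderness   I   a|
|soft stop         |

Derivation:
Line 1: ['been', 'segment'] (min_width=12, slack=6)
Line 2: ['support', 'take', 'ocean'] (min_width=18, slack=0)
Line 3: ['hard', 'voice'] (min_width=10, slack=8)
Line 4: ['wilderness', 'I', 'a'] (min_width=14, slack=4)
Line 5: ['soft', 'stop'] (min_width=9, slack=9)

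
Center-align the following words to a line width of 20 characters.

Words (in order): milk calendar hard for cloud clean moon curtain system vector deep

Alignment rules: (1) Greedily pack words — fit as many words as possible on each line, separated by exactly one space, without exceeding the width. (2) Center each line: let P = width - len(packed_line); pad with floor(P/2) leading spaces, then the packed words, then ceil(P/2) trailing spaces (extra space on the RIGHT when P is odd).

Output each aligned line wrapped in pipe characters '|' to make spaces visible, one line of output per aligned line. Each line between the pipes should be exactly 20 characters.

Line 1: ['milk', 'calendar', 'hard'] (min_width=18, slack=2)
Line 2: ['for', 'cloud', 'clean', 'moon'] (min_width=20, slack=0)
Line 3: ['curtain', 'system'] (min_width=14, slack=6)
Line 4: ['vector', 'deep'] (min_width=11, slack=9)

Answer: | milk calendar hard |
|for cloud clean moon|
|   curtain system   |
|    vector deep     |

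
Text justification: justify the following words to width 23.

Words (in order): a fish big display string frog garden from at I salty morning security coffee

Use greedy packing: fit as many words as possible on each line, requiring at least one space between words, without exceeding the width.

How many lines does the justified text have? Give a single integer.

Line 1: ['a', 'fish', 'big', 'display'] (min_width=18, slack=5)
Line 2: ['string', 'frog', 'garden', 'from'] (min_width=23, slack=0)
Line 3: ['at', 'I', 'salty', 'morning'] (min_width=18, slack=5)
Line 4: ['security', 'coffee'] (min_width=15, slack=8)
Total lines: 4

Answer: 4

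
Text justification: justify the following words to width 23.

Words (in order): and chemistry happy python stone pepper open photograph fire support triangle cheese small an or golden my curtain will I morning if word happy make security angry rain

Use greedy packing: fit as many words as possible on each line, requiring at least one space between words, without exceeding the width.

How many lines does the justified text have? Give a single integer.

Answer: 8

Derivation:
Line 1: ['and', 'chemistry', 'happy'] (min_width=19, slack=4)
Line 2: ['python', 'stone', 'pepper'] (min_width=19, slack=4)
Line 3: ['open', 'photograph', 'fire'] (min_width=20, slack=3)
Line 4: ['support', 'triangle', 'cheese'] (min_width=23, slack=0)
Line 5: ['small', 'an', 'or', 'golden', 'my'] (min_width=21, slack=2)
Line 6: ['curtain', 'will', 'I', 'morning'] (min_width=22, slack=1)
Line 7: ['if', 'word', 'happy', 'make'] (min_width=18, slack=5)
Line 8: ['security', 'angry', 'rain'] (min_width=19, slack=4)
Total lines: 8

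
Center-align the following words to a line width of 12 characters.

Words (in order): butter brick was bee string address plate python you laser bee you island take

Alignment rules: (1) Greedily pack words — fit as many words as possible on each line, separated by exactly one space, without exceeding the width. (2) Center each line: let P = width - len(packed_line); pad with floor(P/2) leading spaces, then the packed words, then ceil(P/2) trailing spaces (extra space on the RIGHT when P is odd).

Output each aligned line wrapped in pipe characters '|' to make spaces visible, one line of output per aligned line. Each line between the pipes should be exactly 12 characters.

Answer: |butter brick|
|  was bee   |
|   string   |
|  address   |
|plate python|
| you laser  |
|  bee you   |
|island take |

Derivation:
Line 1: ['butter', 'brick'] (min_width=12, slack=0)
Line 2: ['was', 'bee'] (min_width=7, slack=5)
Line 3: ['string'] (min_width=6, slack=6)
Line 4: ['address'] (min_width=7, slack=5)
Line 5: ['plate', 'python'] (min_width=12, slack=0)
Line 6: ['you', 'laser'] (min_width=9, slack=3)
Line 7: ['bee', 'you'] (min_width=7, slack=5)
Line 8: ['island', 'take'] (min_width=11, slack=1)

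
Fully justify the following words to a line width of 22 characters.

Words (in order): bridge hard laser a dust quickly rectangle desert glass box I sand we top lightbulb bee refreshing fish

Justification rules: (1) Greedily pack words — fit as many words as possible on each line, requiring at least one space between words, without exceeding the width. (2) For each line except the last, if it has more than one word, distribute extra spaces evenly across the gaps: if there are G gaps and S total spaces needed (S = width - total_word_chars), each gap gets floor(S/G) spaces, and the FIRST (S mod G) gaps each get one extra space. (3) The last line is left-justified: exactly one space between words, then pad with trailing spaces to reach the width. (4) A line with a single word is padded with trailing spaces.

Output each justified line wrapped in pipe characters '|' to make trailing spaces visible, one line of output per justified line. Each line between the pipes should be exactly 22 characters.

Line 1: ['bridge', 'hard', 'laser', 'a'] (min_width=19, slack=3)
Line 2: ['dust', 'quickly', 'rectangle'] (min_width=22, slack=0)
Line 3: ['desert', 'glass', 'box', 'I'] (min_width=18, slack=4)
Line 4: ['sand', 'we', 'top', 'lightbulb'] (min_width=21, slack=1)
Line 5: ['bee', 'refreshing', 'fish'] (min_width=19, slack=3)

Answer: |bridge  hard  laser  a|
|dust quickly rectangle|
|desert   glass  box  I|
|sand  we top lightbulb|
|bee refreshing fish   |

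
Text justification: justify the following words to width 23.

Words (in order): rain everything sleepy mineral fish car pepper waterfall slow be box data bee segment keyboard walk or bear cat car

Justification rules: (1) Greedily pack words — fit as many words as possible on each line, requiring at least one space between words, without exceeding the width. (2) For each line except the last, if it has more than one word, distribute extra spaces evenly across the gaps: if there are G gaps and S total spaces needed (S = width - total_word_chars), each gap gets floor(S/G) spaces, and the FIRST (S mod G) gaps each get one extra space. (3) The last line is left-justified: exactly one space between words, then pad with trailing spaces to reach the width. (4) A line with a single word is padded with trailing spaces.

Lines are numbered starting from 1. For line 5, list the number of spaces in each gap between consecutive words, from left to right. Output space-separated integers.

Line 1: ['rain', 'everything', 'sleepy'] (min_width=22, slack=1)
Line 2: ['mineral', 'fish', 'car', 'pepper'] (min_width=23, slack=0)
Line 3: ['waterfall', 'slow', 'be', 'box'] (min_width=21, slack=2)
Line 4: ['data', 'bee', 'segment'] (min_width=16, slack=7)
Line 5: ['keyboard', 'walk', 'or', 'bear'] (min_width=21, slack=2)
Line 6: ['cat', 'car'] (min_width=7, slack=16)

Answer: 2 2 1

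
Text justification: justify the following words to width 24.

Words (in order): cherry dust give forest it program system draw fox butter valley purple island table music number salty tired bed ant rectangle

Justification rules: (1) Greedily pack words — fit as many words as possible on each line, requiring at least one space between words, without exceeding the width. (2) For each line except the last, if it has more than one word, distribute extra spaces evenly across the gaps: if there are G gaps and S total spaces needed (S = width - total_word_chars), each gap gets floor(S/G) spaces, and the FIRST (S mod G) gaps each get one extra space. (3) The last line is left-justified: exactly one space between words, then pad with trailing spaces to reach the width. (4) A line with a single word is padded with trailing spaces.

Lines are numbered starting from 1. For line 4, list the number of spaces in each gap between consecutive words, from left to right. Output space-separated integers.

Line 1: ['cherry', 'dust', 'give', 'forest'] (min_width=23, slack=1)
Line 2: ['it', 'program', 'system', 'draw'] (min_width=22, slack=2)
Line 3: ['fox', 'butter', 'valley', 'purple'] (min_width=24, slack=0)
Line 4: ['island', 'table', 'music'] (min_width=18, slack=6)
Line 5: ['number', 'salty', 'tired', 'bed'] (min_width=22, slack=2)
Line 6: ['ant', 'rectangle'] (min_width=13, slack=11)

Answer: 4 4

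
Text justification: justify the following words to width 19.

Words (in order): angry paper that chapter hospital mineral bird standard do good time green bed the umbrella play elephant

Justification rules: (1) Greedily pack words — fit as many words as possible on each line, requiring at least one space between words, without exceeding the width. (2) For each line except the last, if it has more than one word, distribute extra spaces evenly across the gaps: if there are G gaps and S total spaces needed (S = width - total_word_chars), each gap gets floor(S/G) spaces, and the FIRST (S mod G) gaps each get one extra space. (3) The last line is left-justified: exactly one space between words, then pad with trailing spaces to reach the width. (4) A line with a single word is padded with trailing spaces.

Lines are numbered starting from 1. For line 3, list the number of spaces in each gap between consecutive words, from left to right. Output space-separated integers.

Line 1: ['angry', 'paper', 'that'] (min_width=16, slack=3)
Line 2: ['chapter', 'hospital'] (min_width=16, slack=3)
Line 3: ['mineral', 'bird'] (min_width=12, slack=7)
Line 4: ['standard', 'do', 'good'] (min_width=16, slack=3)
Line 5: ['time', 'green', 'bed', 'the'] (min_width=18, slack=1)
Line 6: ['umbrella', 'play'] (min_width=13, slack=6)
Line 7: ['elephant'] (min_width=8, slack=11)

Answer: 8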